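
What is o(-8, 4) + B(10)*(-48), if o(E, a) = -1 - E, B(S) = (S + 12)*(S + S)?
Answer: -21113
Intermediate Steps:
B(S) = 2*S*(12 + S) (B(S) = (12 + S)*(2*S) = 2*S*(12 + S))
o(-8, 4) + B(10)*(-48) = (-1 - 1*(-8)) + (2*10*(12 + 10))*(-48) = (-1 + 8) + (2*10*22)*(-48) = 7 + 440*(-48) = 7 - 21120 = -21113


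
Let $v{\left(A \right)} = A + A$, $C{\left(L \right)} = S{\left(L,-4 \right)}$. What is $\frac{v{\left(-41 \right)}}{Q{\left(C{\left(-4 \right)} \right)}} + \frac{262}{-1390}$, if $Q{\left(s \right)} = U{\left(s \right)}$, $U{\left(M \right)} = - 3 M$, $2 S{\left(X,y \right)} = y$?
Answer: $- \frac{28888}{2085} \approx -13.855$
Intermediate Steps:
$S{\left(X,y \right)} = \frac{y}{2}$
$C{\left(L \right)} = -2$ ($C{\left(L \right)} = \frac{1}{2} \left(-4\right) = -2$)
$v{\left(A \right)} = 2 A$
$Q{\left(s \right)} = - 3 s$
$\frac{v{\left(-41 \right)}}{Q{\left(C{\left(-4 \right)} \right)}} + \frac{262}{-1390} = \frac{2 \left(-41\right)}{\left(-3\right) \left(-2\right)} + \frac{262}{-1390} = - \frac{82}{6} + 262 \left(- \frac{1}{1390}\right) = \left(-82\right) \frac{1}{6} - \frac{131}{695} = - \frac{41}{3} - \frac{131}{695} = - \frac{28888}{2085}$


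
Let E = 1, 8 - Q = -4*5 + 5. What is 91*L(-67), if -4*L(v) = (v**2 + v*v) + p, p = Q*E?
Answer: -819091/4 ≈ -2.0477e+5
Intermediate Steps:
Q = 23 (Q = 8 - (-4*5 + 5) = 8 - (-20 + 5) = 8 - 1*(-15) = 8 + 15 = 23)
p = 23 (p = 23*1 = 23)
L(v) = -23/4 - v**2/2 (L(v) = -((v**2 + v*v) + 23)/4 = -((v**2 + v**2) + 23)/4 = -(2*v**2 + 23)/4 = -(23 + 2*v**2)/4 = -23/4 - v**2/2)
91*L(-67) = 91*(-23/4 - 1/2*(-67)**2) = 91*(-23/4 - 1/2*4489) = 91*(-23/4 - 4489/2) = 91*(-9001/4) = -819091/4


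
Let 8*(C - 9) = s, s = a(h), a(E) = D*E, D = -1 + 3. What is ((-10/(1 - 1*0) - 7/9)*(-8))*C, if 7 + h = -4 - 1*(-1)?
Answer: 5044/9 ≈ 560.44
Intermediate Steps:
h = -10 (h = -7 + (-4 - 1*(-1)) = -7 + (-4 + 1) = -7 - 3 = -10)
D = 2
a(E) = 2*E
s = -20 (s = 2*(-10) = -20)
C = 13/2 (C = 9 + (⅛)*(-20) = 9 - 5/2 = 13/2 ≈ 6.5000)
((-10/(1 - 1*0) - 7/9)*(-8))*C = ((-10/(1 - 1*0) - 7/9)*(-8))*(13/2) = ((-10/(1 + 0) - 7*⅑)*(-8))*(13/2) = ((-10/1 - 7/9)*(-8))*(13/2) = ((-10*1 - 7/9)*(-8))*(13/2) = ((-10 - 7/9)*(-8))*(13/2) = -97/9*(-8)*(13/2) = (776/9)*(13/2) = 5044/9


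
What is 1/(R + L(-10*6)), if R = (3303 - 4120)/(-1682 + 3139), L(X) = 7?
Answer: 1457/9382 ≈ 0.15530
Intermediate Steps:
R = -817/1457 ≈ -0.56074
1/(R + L(-10*6)) = 1/(-817/1457 + 7) = 1/(9382/1457) = 1457/9382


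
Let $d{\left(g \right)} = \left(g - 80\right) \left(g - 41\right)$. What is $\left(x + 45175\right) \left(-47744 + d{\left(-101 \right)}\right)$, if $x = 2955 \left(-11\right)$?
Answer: $-279272140$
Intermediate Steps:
$d{\left(g \right)} = \left(-80 + g\right) \left(-41 + g\right)$
$x = -32505$
$\left(x + 45175\right) \left(-47744 + d{\left(-101 \right)}\right) = \left(-32505 + 45175\right) \left(-47744 + \left(3280 + \left(-101\right)^{2} - -12221\right)\right) = 12670 \left(-47744 + \left(3280 + 10201 + 12221\right)\right) = 12670 \left(-47744 + 25702\right) = 12670 \left(-22042\right) = -279272140$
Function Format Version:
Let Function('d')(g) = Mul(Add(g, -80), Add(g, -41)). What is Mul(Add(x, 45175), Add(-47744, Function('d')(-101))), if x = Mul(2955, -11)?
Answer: -279272140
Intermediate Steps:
Function('d')(g) = Mul(Add(-80, g), Add(-41, g))
x = -32505
Mul(Add(x, 45175), Add(-47744, Function('d')(-101))) = Mul(Add(-32505, 45175), Add(-47744, Add(3280, Pow(-101, 2), Mul(-121, -101)))) = Mul(12670, Add(-47744, Add(3280, 10201, 12221))) = Mul(12670, Add(-47744, 25702)) = Mul(12670, -22042) = -279272140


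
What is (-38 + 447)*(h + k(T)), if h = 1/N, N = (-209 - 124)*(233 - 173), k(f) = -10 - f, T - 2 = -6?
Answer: -49031329/19980 ≈ -2454.0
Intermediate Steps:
T = -4 (T = 2 - 6 = -4)
N = -19980 (N = -333*60 = -19980)
h = -1/19980 (h = 1/(-19980) = -1/19980 ≈ -5.0050e-5)
(-38 + 447)*(h + k(T)) = (-38 + 447)*(-1/19980 + (-10 - 1*(-4))) = 409*(-1/19980 + (-10 + 4)) = 409*(-1/19980 - 6) = 409*(-119881/19980) = -49031329/19980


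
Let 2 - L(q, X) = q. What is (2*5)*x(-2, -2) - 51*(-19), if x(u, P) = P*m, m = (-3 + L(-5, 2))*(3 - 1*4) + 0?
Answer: 1049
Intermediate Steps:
L(q, X) = 2 - q
m = -4 (m = (-3 + (2 - 1*(-5)))*(3 - 1*4) + 0 = (-3 + (2 + 5))*(3 - 4) + 0 = (-3 + 7)*(-1) + 0 = 4*(-1) + 0 = -4 + 0 = -4)
x(u, P) = -4*P (x(u, P) = P*(-4) = -4*P)
(2*5)*x(-2, -2) - 51*(-19) = (2*5)*(-4*(-2)) - 51*(-19) = 10*8 + 969 = 80 + 969 = 1049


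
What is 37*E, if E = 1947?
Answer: 72039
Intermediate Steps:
37*E = 37*1947 = 72039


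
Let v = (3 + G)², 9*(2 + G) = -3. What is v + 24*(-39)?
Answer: -8420/9 ≈ -935.56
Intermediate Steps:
G = -7/3 (G = -2 + (⅑)*(-3) = -2 - ⅓ = -7/3 ≈ -2.3333)
v = 4/9 (v = (3 - 7/3)² = (⅔)² = 4/9 ≈ 0.44444)
v + 24*(-39) = 4/9 + 24*(-39) = 4/9 - 936 = -8420/9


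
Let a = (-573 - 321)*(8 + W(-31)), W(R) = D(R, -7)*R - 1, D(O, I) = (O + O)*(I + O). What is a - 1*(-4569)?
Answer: 65292495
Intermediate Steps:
D(O, I) = 2*O*(I + O) (D(O, I) = (2*O)*(I + O) = 2*O*(I + O))
W(R) = -1 + 2*R**2*(-7 + R) (W(R) = (2*R*(-7 + R))*R - 1 = 2*R**2*(-7 + R) - 1 = -1 + 2*R**2*(-7 + R))
a = 65287926 (a = (-573 - 321)*(8 + (-1 + 2*(-31)**2*(-7 - 31))) = -894*(8 + (-1 + 2*961*(-38))) = -894*(8 + (-1 - 73036)) = -894*(8 - 73037) = -894*(-73029) = 65287926)
a - 1*(-4569) = 65287926 - 1*(-4569) = 65287926 + 4569 = 65292495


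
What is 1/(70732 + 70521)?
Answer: 1/141253 ≈ 7.0795e-6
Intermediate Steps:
1/(70732 + 70521) = 1/141253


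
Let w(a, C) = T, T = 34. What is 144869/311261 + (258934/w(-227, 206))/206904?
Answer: 549855612679/1094819481048 ≈ 0.50223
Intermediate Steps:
w(a, C) = 34
144869/311261 + (258934/w(-227, 206))/206904 = 144869/311261 + (258934/34)/206904 = 144869*(1/311261) + (258934*(1/34))*(1/206904) = 144869/311261 + (129467/17)*(1/206904) = 144869/311261 + 129467/3517368 = 549855612679/1094819481048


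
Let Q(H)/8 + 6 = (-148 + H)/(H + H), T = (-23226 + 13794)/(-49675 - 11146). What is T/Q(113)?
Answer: -266454/84602011 ≈ -0.0031495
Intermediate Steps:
T = 9432/60821 (T = -9432/(-60821) = -9432*(-1/60821) = 9432/60821 ≈ 0.15508)
Q(H) = -48 + 4*(-148 + H)/H (Q(H) = -48 + 8*((-148 + H)/(H + H)) = -48 + 8*((-148 + H)/((2*H))) = -48 + 8*((-148 + H)*(1/(2*H))) = -48 + 8*((-148 + H)/(2*H)) = -48 + 4*(-148 + H)/H)
T/Q(113) = 9432/(60821*(-44 - 592/113)) = 9432/(60821*(-5564/113)) = (9432/60821)*(-113/5564) = -266454/84602011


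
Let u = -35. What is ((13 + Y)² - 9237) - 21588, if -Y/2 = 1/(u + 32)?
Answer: -275744/9 ≈ -30638.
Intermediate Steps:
Y = ⅔ (Y = -2/(-35 + 32) = -2/(-3) = -2*(-⅓) = ⅔ ≈ 0.66667)
((13 + Y)² - 9237) - 21588 = ((13 + ⅔)² - 9237) - 21588 = ((41/3)² - 9237) - 21588 = (1681/9 - 9237) - 21588 = -81452/9 - 21588 = -275744/9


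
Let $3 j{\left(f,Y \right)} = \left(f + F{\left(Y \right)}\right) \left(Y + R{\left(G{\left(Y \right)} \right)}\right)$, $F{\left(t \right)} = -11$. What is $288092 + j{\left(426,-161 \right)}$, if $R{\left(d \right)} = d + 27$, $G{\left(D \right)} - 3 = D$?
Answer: $\frac{743096}{3} \approx 2.477 \cdot 10^{5}$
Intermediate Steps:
$G{\left(D \right)} = 3 + D$
$R{\left(d \right)} = 27 + d$
$j{\left(f,Y \right)} = \frac{\left(-11 + f\right) \left(30 + 2 Y\right)}{3}$ ($j{\left(f,Y \right)} = \frac{\left(f - 11\right) \left(Y + \left(27 + \left(3 + Y\right)\right)\right)}{3} = \frac{\left(-11 + f\right) \left(Y + \left(30 + Y\right)\right)}{3} = \frac{\left(-11 + f\right) \left(30 + 2 Y\right)}{3}$)
$288092 + j{\left(426,-161 \right)} = 288092 + \left(-110 + 10 \cdot 426 - - \frac{3542}{3} + \frac{2}{3} \left(-161\right) 426\right) = 288092 + \left(-110 + 4260 + \frac{3542}{3} - 45724\right) = 288092 - \frac{121180}{3} = \frac{743096}{3}$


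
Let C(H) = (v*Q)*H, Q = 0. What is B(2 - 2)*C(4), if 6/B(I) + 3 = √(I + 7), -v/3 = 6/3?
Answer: 0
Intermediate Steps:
v = -6 (v = -18/3 = -3*2 = -6)
B(I) = 6/(-3 + √(7 + I)) (B(I) = 6/(-3 + √(I + 7)) = 6/(-3 + √(7 + I)))
C(H) = 0 (C(H) = (-6*0)*H = 0*H = 0)
B(2 - 2)*C(4) = (6/(-3 + √(7 + (2 - 2))))*0 = (6/(-3 + √(7 + 0)))*0 = (6/(-3 + √7))*0 = 0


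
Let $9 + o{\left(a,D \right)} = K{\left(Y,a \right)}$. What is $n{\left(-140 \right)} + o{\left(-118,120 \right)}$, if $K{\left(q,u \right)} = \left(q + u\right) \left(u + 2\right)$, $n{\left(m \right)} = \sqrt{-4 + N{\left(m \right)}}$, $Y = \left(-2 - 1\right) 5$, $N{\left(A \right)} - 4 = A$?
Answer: $15419 + 2 i \sqrt{35} \approx 15419.0 + 11.832 i$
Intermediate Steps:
$N{\left(A \right)} = 4 + A$
$Y = -15$ ($Y = \left(-3\right) 5 = -15$)
$n{\left(m \right)} = \sqrt{m}$ ($n{\left(m \right)} = \sqrt{-4 + \left(4 + m\right)} = \sqrt{m}$)
$K{\left(q,u \right)} = \left(2 + u\right) \left(q + u\right)$ ($K{\left(q,u \right)} = \left(q + u\right) \left(2 + u\right) = \left(2 + u\right) \left(q + u\right)$)
$o{\left(a,D \right)} = -39 + a^{2} - 13 a$ ($o{\left(a,D \right)} = -9 + \left(a^{2} + 2 \left(-15\right) + 2 a - 15 a\right) = -9 + \left(a^{2} - 30 + 2 a - 15 a\right) = -9 - \left(30 - a^{2} + 13 a\right) = -39 + a^{2} - 13 a$)
$n{\left(-140 \right)} + o{\left(-118,120 \right)} = \sqrt{-140} - \left(-1495 - 13924\right) = 2 i \sqrt{35} + \left(-39 + 13924 + 1534\right) = 2 i \sqrt{35} + 15419 = 15419 + 2 i \sqrt{35}$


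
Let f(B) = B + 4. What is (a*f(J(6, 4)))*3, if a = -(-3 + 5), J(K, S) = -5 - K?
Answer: 42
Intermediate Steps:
a = -2 (a = -1*2 = -2)
f(B) = 4 + B
(a*f(J(6, 4)))*3 = -2*(4 + (-5 - 1*6))*3 = -2*(4 + (-5 - 6))*3 = -2*(4 - 11)*3 = -2*(-7)*3 = 14*3 = 42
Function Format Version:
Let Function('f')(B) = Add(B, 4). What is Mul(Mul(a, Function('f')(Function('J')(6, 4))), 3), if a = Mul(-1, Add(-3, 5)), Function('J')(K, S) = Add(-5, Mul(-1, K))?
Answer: 42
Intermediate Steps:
a = -2 (a = Mul(-1, 2) = -2)
Function('f')(B) = Add(4, B)
Mul(Mul(a, Function('f')(Function('J')(6, 4))), 3) = Mul(Mul(-2, Add(4, Add(-5, Mul(-1, 6)))), 3) = Mul(Mul(-2, Add(4, Add(-5, -6))), 3) = Mul(Mul(-2, Add(4, -11)), 3) = Mul(Mul(-2, -7), 3) = Mul(14, 3) = 42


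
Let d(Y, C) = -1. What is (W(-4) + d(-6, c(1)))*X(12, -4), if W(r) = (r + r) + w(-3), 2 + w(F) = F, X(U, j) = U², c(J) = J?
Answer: -2016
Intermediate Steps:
w(F) = -2 + F
W(r) = -5 + 2*r (W(r) = (r + r) + (-2 - 3) = 2*r - 5 = -5 + 2*r)
(W(-4) + d(-6, c(1)))*X(12, -4) = ((-5 + 2*(-4)) - 1)*12² = ((-5 - 8) - 1)*144 = (-13 - 1)*144 = -14*144 = -2016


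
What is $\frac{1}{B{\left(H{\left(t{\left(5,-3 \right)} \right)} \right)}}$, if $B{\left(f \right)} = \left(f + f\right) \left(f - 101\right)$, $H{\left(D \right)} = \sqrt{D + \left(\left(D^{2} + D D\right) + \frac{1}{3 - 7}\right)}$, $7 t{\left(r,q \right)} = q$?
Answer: $- \frac{98}{1999457} + \frac{138572 i \sqrt{61}}{121966877} \approx -4.9013 \cdot 10^{-5} + 0.0088736 i$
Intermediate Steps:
$t{\left(r,q \right)} = \frac{q}{7}$
$H{\left(D \right)} = \sqrt{- \frac{1}{4} + D + 2 D^{2}}$ ($H{\left(D \right)} = \sqrt{D + \left(\left(D^{2} + D^{2}\right) + \frac{1}{-4}\right)} = \sqrt{D + \left(2 D^{2} - \frac{1}{4}\right)} = \sqrt{D + \left(- \frac{1}{4} + 2 D^{2}\right)} = \sqrt{- \frac{1}{4} + D + 2 D^{2}}$)
$B{\left(f \right)} = 2 f \left(-101 + f\right)$
$\frac{1}{B{\left(H{\left(t{\left(5,-3 \right)} \right)} \right)}} = \frac{1}{2 \frac{\sqrt{-1 + 4 \cdot \frac{1}{7} \left(-3\right) + 8 \left(\frac{1}{7} \left(-3\right)\right)^{2}}}{2} \left(-101 + \frac{\sqrt{-1 + 4 \cdot \frac{1}{7} \left(-3\right) + 8 \left(\frac{1}{7} \left(-3\right)\right)^{2}}}{2}\right)} = \frac{1}{2 \frac{\sqrt{-1 + 4 \left(- \frac{3}{7}\right) + 8 \left(- \frac{3}{7}\right)^{2}}}{2} \left(-101 + \frac{\sqrt{-1 + 4 \left(- \frac{3}{7}\right) + 8 \left(- \frac{3}{7}\right)^{2}}}{2}\right)} = \frac{1}{2 \frac{\sqrt{-1 - \frac{12}{7} + 8 \cdot \frac{9}{49}}}{2} \left(-101 + \frac{\sqrt{-1 - \frac{12}{7} + 8 \cdot \frac{9}{49}}}{2}\right)} = \frac{1}{2 \frac{\sqrt{-1 - \frac{12}{7} + \frac{72}{49}}}{2} \left(-101 + \frac{\sqrt{-1 - \frac{12}{7} + \frac{72}{49}}}{2}\right)} = \frac{1}{2 \frac{\sqrt{- \frac{61}{49}}}{2} \left(-101 + \frac{\sqrt{- \frac{61}{49}}}{2}\right)} = \frac{1}{2 \frac{\frac{1}{7} i \sqrt{61}}{2} \left(-101 + \frac{\frac{1}{7} i \sqrt{61}}{2}\right)} = \frac{1}{2 \frac{i \sqrt{61}}{14} \left(-101 + \frac{i \sqrt{61}}{14}\right)} = \frac{1}{\frac{1}{7} i \sqrt{61} \left(-101 + \frac{i \sqrt{61}}{14}\right)} = - \frac{7 i \sqrt{61}}{61 \left(-101 + \frac{i \sqrt{61}}{14}\right)}$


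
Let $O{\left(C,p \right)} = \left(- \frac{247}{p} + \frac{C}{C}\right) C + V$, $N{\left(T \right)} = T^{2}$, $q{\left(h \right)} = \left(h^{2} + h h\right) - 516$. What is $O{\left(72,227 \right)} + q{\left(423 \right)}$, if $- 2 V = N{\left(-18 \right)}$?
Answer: $\frac{81078420}{227} \approx 3.5717 \cdot 10^{5}$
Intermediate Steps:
$q{\left(h \right)} = -516 + 2 h^{2}$ ($q{\left(h \right)} = \left(h^{2} + h^{2}\right) - 516 = 2 h^{2} - 516 = -516 + 2 h^{2}$)
$V = -162$ ($V = - \frac{\left(-18\right)^{2}}{2} = \left(- \frac{1}{2}\right) 324 = -162$)
$O{\left(C,p \right)} = -162 + C \left(1 - \frac{247}{p}\right)$ ($O{\left(C,p \right)} = \left(- \frac{247}{p} + \frac{C}{C}\right) C - 162 = \left(- \frac{247}{p} + 1\right) C - 162 = \left(1 - \frac{247}{p}\right) C - 162 = C \left(1 - \frac{247}{p}\right) - 162 = -162 + C \left(1 - \frac{247}{p}\right)$)
$O{\left(72,227 \right)} + q{\left(423 \right)} = \left(-162 + 72 - \frac{17784}{227}\right) - \left(516 - 2 \cdot 423^{2}\right) = \left(-162 + 72 - 17784 \cdot \frac{1}{227}\right) + \left(-516 + 2 \cdot 178929\right) = \left(-162 + 72 - \frac{17784}{227}\right) + \left(-516 + 357858\right) = - \frac{38214}{227} + 357342 = \frac{81078420}{227}$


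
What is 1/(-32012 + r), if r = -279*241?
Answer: -1/99251 ≈ -1.0075e-5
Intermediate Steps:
r = -67239
1/(-32012 + r) = 1/(-32012 - 67239) = 1/(-99251) = -1/99251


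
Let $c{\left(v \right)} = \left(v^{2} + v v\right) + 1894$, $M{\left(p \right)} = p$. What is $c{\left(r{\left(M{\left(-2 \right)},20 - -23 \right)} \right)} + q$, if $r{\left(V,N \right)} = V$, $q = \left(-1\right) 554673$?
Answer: $-552771$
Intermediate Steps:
$q = -554673$
$c{\left(v \right)} = 1894 + 2 v^{2}$ ($c{\left(v \right)} = \left(v^{2} + v^{2}\right) + 1894 = 2 v^{2} + 1894 = 1894 + 2 v^{2}$)
$c{\left(r{\left(M{\left(-2 \right)},20 - -23 \right)} \right)} + q = \left(1894 + 2 \left(-2\right)^{2}\right) - 554673 = \left(1894 + 2 \cdot 4\right) - 554673 = \left(1894 + 8\right) - 554673 = 1902 - 554673 = -552771$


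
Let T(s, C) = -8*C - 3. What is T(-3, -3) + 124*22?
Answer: 2749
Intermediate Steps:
T(s, C) = -3 - 8*C
T(-3, -3) + 124*22 = (-3 - 8*(-3)) + 124*22 = (-3 + 24) + 2728 = 21 + 2728 = 2749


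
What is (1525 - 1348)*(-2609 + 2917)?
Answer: 54516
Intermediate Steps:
(1525 - 1348)*(-2609 + 2917) = 177*308 = 54516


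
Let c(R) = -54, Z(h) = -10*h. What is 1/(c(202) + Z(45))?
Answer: -1/504 ≈ -0.0019841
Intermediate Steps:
1/(c(202) + Z(45)) = 1/(-54 - 10*45) = 1/(-54 - 450) = 1/(-504) = -1/504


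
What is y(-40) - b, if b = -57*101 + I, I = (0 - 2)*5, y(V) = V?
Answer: 5727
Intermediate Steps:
I = -10 (I = -2*5 = -10)
b = -5767 (b = -57*101 - 10 = -5757 - 10 = -5767)
y(-40) - b = -40 - 1*(-5767) = -40 + 5767 = 5727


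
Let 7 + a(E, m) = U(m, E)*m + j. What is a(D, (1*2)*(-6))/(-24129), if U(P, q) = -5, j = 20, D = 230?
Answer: -73/24129 ≈ -0.0030254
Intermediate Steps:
a(E, m) = 13 - 5*m (a(E, m) = -7 + (-5*m + 20) = -7 + (20 - 5*m) = 13 - 5*m)
a(D, (1*2)*(-6))/(-24129) = (13 - 5*1*2*(-6))/(-24129) = (13 - 10*(-6))*(-1/24129) = (13 - 5*(-12))*(-1/24129) = (13 + 60)*(-1/24129) = 73*(-1/24129) = -73/24129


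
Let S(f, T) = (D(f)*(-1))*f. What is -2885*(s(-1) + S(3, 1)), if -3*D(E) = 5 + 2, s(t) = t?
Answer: -17310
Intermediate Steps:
D(E) = -7/3 (D(E) = -(5 + 2)/3 = -1/3*7 = -7/3)
S(f, T) = 7*f/3 (S(f, T) = (-7/3*(-1))*f = 7*f/3)
-2885*(s(-1) + S(3, 1)) = -2885*(-1 + (7/3)*3) = -2885*(-1 + 7) = -2885*6 = -577*30 = -17310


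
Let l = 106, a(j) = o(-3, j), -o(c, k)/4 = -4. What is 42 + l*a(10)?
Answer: 1738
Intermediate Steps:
o(c, k) = 16 (o(c, k) = -4*(-4) = 16)
a(j) = 16
42 + l*a(10) = 42 + 106*16 = 42 + 1696 = 1738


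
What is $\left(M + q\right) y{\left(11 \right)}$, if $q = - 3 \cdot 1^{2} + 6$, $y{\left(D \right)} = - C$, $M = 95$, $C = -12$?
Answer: $1176$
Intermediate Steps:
$y{\left(D \right)} = 12$ ($y{\left(D \right)} = \left(-1\right) \left(-12\right) = 12$)
$q = 3$ ($q = \left(-3\right) 1 + 6 = -3 + 6 = 3$)
$\left(M + q\right) y{\left(11 \right)} = \left(95 + 3\right) 12 = 98 \cdot 12 = 1176$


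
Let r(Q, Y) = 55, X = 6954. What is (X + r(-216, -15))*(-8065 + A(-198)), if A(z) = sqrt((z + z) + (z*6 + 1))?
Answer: -56527585 + 7009*I*sqrt(1583) ≈ -5.6528e+7 + 2.7887e+5*I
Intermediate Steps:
A(z) = sqrt(1 + 8*z) (A(z) = sqrt(2*z + (6*z + 1)) = sqrt(2*z + (1 + 6*z)) = sqrt(1 + 8*z))
(X + r(-216, -15))*(-8065 + A(-198)) = (6954 + 55)*(-8065 + sqrt(1 + 8*(-198))) = 7009*(-8065 + sqrt(1 - 1584)) = 7009*(-8065 + sqrt(-1583)) = 7009*(-8065 + I*sqrt(1583)) = -56527585 + 7009*I*sqrt(1583)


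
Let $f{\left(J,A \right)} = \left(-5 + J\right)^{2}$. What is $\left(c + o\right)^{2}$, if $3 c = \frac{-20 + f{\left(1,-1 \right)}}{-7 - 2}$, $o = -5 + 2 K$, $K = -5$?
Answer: $\frac{160801}{729} \approx 220.58$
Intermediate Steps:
$o = -15$ ($o = -5 + 2 \left(-5\right) = -5 - 10 = -15$)
$c = \frac{4}{27}$ ($c = \frac{\left(-20 + \left(-5 + 1\right)^{2}\right) \frac{1}{-7 - 2}}{3} = \frac{\left(-20 + \left(-4\right)^{2}\right) \frac{1}{-9}}{3} = \frac{\left(-20 + 16\right) \left(- \frac{1}{9}\right)}{3} = \frac{\left(-4\right) \left(- \frac{1}{9}\right)}{3} = \frac{1}{3} \cdot \frac{4}{9} = \frac{4}{27} \approx 0.14815$)
$\left(c + o\right)^{2} = \left(\frac{4}{27} - 15\right)^{2} = \left(- \frac{401}{27}\right)^{2} = \frac{160801}{729}$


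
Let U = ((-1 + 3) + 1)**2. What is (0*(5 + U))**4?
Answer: 0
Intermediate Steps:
U = 9 (U = (2 + 1)**2 = 3**2 = 9)
(0*(5 + U))**4 = (0*(5 + 9))**4 = (0*14)**4 = 0**4 = 0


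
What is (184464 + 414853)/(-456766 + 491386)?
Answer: 599317/34620 ≈ 17.311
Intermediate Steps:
(184464 + 414853)/(-456766 + 491386) = 599317/34620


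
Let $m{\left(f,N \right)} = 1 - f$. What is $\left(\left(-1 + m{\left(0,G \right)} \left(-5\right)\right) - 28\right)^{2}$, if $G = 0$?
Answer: $1156$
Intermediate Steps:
$\left(\left(-1 + m{\left(0,G \right)} \left(-5\right)\right) - 28\right)^{2} = \left(\left(-1 + \left(1 - 0\right) \left(-5\right)\right) - 28\right)^{2} = \left(\left(-1 + \left(1 + 0\right) \left(-5\right)\right) - 28\right)^{2} = \left(\left(-1 + 1 \left(-5\right)\right) - 28\right)^{2} = \left(\left(-1 - 5\right) - 28\right)^{2} = \left(-6 - 28\right)^{2} = \left(-34\right)^{2} = 1156$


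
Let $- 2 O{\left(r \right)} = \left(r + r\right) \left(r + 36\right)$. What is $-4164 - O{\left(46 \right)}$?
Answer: $-392$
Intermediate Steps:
$O{\left(r \right)} = - r \left(36 + r\right)$ ($O{\left(r \right)} = - \frac{\left(r + r\right) \left(r + 36\right)}{2} = - \frac{2 r \left(36 + r\right)}{2} = - r \left(36 + r\right)$)
$-4164 - O{\left(46 \right)} = -4164 - \left(-1\right) 46 \left(36 + 46\right) = -4164 - \left(-1\right) 46 \cdot 82 = -4164 - -3772 = -4164 + 3772 = -392$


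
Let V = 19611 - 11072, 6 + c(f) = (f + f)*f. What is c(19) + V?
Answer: 9255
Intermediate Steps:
c(f) = -6 + 2*f² (c(f) = -6 + (f + f)*f = -6 + (2*f)*f = -6 + 2*f²)
V = 8539
c(19) + V = (-6 + 2*19²) + 8539 = (-6 + 2*361) + 8539 = (-6 + 722) + 8539 = 716 + 8539 = 9255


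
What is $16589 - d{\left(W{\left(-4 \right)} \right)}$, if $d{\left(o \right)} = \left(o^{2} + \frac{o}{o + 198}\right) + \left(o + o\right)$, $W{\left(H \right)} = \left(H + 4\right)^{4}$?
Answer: $16589$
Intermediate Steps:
$W{\left(H \right)} = \left(4 + H\right)^{4}$
$d{\left(o \right)} = o^{2} + 2 o + \frac{o}{198 + o}$ ($d{\left(o \right)} = \left(o^{2} + \frac{o}{198 + o}\right) + 2 o = o^{2} + 2 o + \frac{o}{198 + o}$)
$16589 - d{\left(W{\left(-4 \right)} \right)} = 16589 - \frac{\left(4 - 4\right)^{4} \left(397 + \left(\left(4 - 4\right)^{4}\right)^{2} + 200 \left(4 - 4\right)^{4}\right)}{198 + \left(4 - 4\right)^{4}} = 16589 - \frac{0^{4} \left(397 + \left(0^{4}\right)^{2} + 200 \cdot 0^{4}\right)}{198 + 0^{4}} = 16589 - \frac{0 \left(397 + 0^{2} + 200 \cdot 0\right)}{198 + 0} = 16589 - \frac{0 \left(397 + 0 + 0\right)}{198} = 16589 - 0 \cdot \frac{1}{198} \cdot 397 = 16589 - 0 = 16589 + 0 = 16589$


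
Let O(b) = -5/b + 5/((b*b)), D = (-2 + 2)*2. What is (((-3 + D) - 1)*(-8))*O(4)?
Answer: -30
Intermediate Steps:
D = 0 (D = 0*2 = 0)
O(b) = -5/b + 5/b² (O(b) = -5/b + 5/(b²) = -5/b + 5/b²)
(((-3 + D) - 1)*(-8))*O(4) = (((-3 + 0) - 1)*(-8))*(5*(1 - 1*4)/4²) = ((-3 - 1)*(-8))*(5*(1/16)*(1 - 4)) = (-4*(-8))*(5*(1/16)*(-3)) = 32*(-15/16) = -30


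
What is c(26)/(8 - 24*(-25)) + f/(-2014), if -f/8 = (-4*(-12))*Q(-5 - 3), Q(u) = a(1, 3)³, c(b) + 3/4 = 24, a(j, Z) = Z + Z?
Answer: 5313345/128896 ≈ 41.222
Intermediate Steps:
a(j, Z) = 2*Z
c(b) = 93/4 (c(b) = -¾ + 24 = 93/4)
Q(u) = 216 (Q(u) = (2*3)³ = 6³ = 216)
f = -82944 (f = -8*(-4*(-12))*216 = -384*216 = -8*10368 = -82944)
c(26)/(8 - 24*(-25)) + f/(-2014) = 93/(4*(8 - 24*(-25))) - 82944/(-2014) = 93/(4*(8 + 600)) - 82944*(-1/2014) = (93/4)/608 + 41472/1007 = (93/4)*(1/608) + 41472/1007 = 93/2432 + 41472/1007 = 5313345/128896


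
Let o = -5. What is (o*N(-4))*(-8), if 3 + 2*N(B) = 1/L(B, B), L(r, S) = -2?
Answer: -70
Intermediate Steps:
N(B) = -7/4 (N(B) = -3/2 + (½)/(-2) = -3/2 + (½)*(-½) = -3/2 - ¼ = -7/4)
(o*N(-4))*(-8) = -5*(-7/4)*(-8) = (35/4)*(-8) = -70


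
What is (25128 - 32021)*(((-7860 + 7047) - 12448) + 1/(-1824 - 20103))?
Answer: 2004304823564/21927 ≈ 9.1408e+7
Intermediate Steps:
(25128 - 32021)*(((-7860 + 7047) - 12448) + 1/(-1824 - 20103)) = -6893*((-813 - 12448) + 1/(-21927)) = -6893*(-13261 - 1/21927) = -6893*(-290773948/21927) = 2004304823564/21927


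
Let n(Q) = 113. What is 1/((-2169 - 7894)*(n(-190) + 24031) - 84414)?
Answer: -1/243045486 ≈ -4.1145e-9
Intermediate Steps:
1/((-2169 - 7894)*(n(-190) + 24031) - 84414) = 1/((-2169 - 7894)*(113 + 24031) - 84414) = 1/(-10063*24144 - 84414) = 1/(-242961072 - 84414) = 1/(-243045486) = -1/243045486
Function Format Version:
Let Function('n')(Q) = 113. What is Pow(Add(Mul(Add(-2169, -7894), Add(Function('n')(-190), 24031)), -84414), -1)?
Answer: Rational(-1, 243045486) ≈ -4.1145e-9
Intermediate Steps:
Pow(Add(Mul(Add(-2169, -7894), Add(Function('n')(-190), 24031)), -84414), -1) = Pow(Add(Mul(Add(-2169, -7894), Add(113, 24031)), -84414), -1) = Pow(Add(Mul(-10063, 24144), -84414), -1) = Pow(Add(-242961072, -84414), -1) = Pow(-243045486, -1) = Rational(-1, 243045486)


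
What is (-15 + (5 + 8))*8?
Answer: -16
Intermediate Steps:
(-15 + (5 + 8))*8 = (-15 + 13)*8 = -2*8 = -16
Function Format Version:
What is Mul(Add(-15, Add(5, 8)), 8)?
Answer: -16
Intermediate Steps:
Mul(Add(-15, Add(5, 8)), 8) = Mul(Add(-15, 13), 8) = Mul(-2, 8) = -16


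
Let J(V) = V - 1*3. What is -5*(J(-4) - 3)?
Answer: 50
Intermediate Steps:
J(V) = -3 + V (J(V) = V - 3 = -3 + V)
-5*(J(-4) - 3) = -5*((-3 - 4) - 3) = -5*(-7 - 3) = -5*(-10) = 50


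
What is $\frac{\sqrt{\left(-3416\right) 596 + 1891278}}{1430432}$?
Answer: $\frac{i \sqrt{144658}}{1430432} \approx 0.00026589 i$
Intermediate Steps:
$\frac{\sqrt{\left(-3416\right) 596 + 1891278}}{1430432} = \sqrt{-2035936 + 1891278} \cdot \frac{1}{1430432} = \sqrt{-144658} \cdot \frac{1}{1430432} = i \sqrt{144658} \cdot \frac{1}{1430432} = \frac{i \sqrt{144658}}{1430432}$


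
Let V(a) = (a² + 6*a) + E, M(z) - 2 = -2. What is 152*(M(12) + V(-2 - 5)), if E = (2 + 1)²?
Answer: 2432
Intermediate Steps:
M(z) = 0 (M(z) = 2 - 2 = 0)
E = 9 (E = 3² = 9)
V(a) = 9 + a² + 6*a (V(a) = (a² + 6*a) + 9 = 9 + a² + 6*a)
152*(M(12) + V(-2 - 5)) = 152*(0 + (9 + (-2 - 5)² + 6*(-2 - 5))) = 152*(0 + (9 + (-7)² + 6*(-7))) = 152*(0 + (9 + 49 - 42)) = 152*(0 + 16) = 152*16 = 2432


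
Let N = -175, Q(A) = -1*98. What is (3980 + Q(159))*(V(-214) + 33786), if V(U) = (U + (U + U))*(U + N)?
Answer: 1100640168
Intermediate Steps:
Q(A) = -98
V(U) = 3*U*(-175 + U) (V(U) = (U + (U + U))*(U - 175) = (U + 2*U)*(-175 + U) = (3*U)*(-175 + U) = 3*U*(-175 + U))
(3980 + Q(159))*(V(-214) + 33786) = (3980 - 98)*(3*(-214)*(-175 - 214) + 33786) = 3882*(3*(-214)*(-389) + 33786) = 3882*(249738 + 33786) = 3882*283524 = 1100640168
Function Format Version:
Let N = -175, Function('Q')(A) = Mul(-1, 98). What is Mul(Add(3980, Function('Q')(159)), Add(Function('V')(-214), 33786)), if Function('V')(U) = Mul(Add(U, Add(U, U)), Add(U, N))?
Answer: 1100640168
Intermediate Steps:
Function('Q')(A) = -98
Function('V')(U) = Mul(3, U, Add(-175, U)) (Function('V')(U) = Mul(Add(U, Add(U, U)), Add(U, -175)) = Mul(Add(U, Mul(2, U)), Add(-175, U)) = Mul(Mul(3, U), Add(-175, U)) = Mul(3, U, Add(-175, U)))
Mul(Add(3980, Function('Q')(159)), Add(Function('V')(-214), 33786)) = Mul(Add(3980, -98), Add(Mul(3, -214, Add(-175, -214)), 33786)) = Mul(3882, Add(Mul(3, -214, -389), 33786)) = Mul(3882, Add(249738, 33786)) = Mul(3882, 283524) = 1100640168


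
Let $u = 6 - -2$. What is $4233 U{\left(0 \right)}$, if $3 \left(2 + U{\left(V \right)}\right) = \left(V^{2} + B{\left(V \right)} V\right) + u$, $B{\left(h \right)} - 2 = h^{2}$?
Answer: $2822$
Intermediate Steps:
$u = 8$ ($u = 6 + 2 = 8$)
$B{\left(h \right)} = 2 + h^{2}$
$U{\left(V \right)} = \frac{2}{3} + \frac{V^{2}}{3} + \frac{V \left(2 + V^{2}\right)}{3}$ ($U{\left(V \right)} = -2 + \frac{\left(V^{2} + \left(2 + V^{2}\right) V\right) + 8}{3} = -2 + \frac{\left(V^{2} + V \left(2 + V^{2}\right)\right) + 8}{3} = -2 + \frac{8 + V^{2} + V \left(2 + V^{2}\right)}{3} = -2 + \left(\frac{8}{3} + \frac{V^{2}}{3} + \frac{V \left(2 + V^{2}\right)}{3}\right) = \frac{2}{3} + \frac{V^{2}}{3} + \frac{V \left(2 + V^{2}\right)}{3}$)
$4233 U{\left(0 \right)} = 4233 \left(\frac{2}{3} + \frac{0^{2}}{3} + \frac{1}{3} \cdot 0 \left(2 + 0^{2}\right)\right) = 4233 \left(\frac{2}{3} + \frac{1}{3} \cdot 0 + \frac{1}{3} \cdot 0 \left(2 + 0\right)\right) = 4233 \left(\frac{2}{3} + 0 + \frac{1}{3} \cdot 0 \cdot 2\right) = 4233 \left(\frac{2}{3} + 0 + 0\right) = 4233 \cdot \frac{2}{3} = 2822$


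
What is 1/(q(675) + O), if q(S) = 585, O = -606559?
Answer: -1/605974 ≈ -1.6502e-6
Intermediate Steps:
1/(q(675) + O) = 1/(585 - 606559) = 1/(-605974) = -1/605974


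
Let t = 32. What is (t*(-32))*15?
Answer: -15360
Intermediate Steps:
(t*(-32))*15 = (32*(-32))*15 = -1024*15 = -15360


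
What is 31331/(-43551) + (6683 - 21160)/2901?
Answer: -240459686/42113817 ≈ -5.7098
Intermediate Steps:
31331/(-43551) + (6683 - 21160)/2901 = 31331*(-1/43551) - 14477*1/2901 = -31331/43551 - 14477/2901 = -240459686/42113817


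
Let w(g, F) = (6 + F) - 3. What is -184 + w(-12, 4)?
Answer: -177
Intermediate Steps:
w(g, F) = 3 + F
-184 + w(-12, 4) = -184 + (3 + 4) = -184 + 7 = -177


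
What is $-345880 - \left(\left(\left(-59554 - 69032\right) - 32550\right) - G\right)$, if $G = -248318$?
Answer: $-433062$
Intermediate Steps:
$-345880 - \left(\left(\left(-59554 - 69032\right) - 32550\right) - G\right) = -345880 - \left(\left(\left(-59554 - 69032\right) - 32550\right) - -248318\right) = -345880 - \left(\left(-128586 - 32550\right) + 248318\right) = -345880 - \left(-161136 + 248318\right) = -345880 - 87182 = -433062$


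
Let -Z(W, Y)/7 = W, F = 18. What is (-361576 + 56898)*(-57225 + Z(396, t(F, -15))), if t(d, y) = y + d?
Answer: 18279765966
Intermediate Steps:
t(d, y) = d + y
Z(W, Y) = -7*W
(-361576 + 56898)*(-57225 + Z(396, t(F, -15))) = (-361576 + 56898)*(-57225 - 7*396) = -304678*(-57225 - 2772) = -304678*(-59997) = 18279765966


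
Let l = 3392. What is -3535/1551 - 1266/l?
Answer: -6977143/2630496 ≈ -2.6524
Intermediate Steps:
-3535/1551 - 1266/l = -3535/1551 - 1266/3392 = -3535*1/1551 - 1266*1/3392 = -3535/1551 - 633/1696 = -6977143/2630496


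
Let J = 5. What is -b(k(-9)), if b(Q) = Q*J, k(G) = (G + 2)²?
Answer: -245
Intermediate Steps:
k(G) = (2 + G)²
b(Q) = 5*Q (b(Q) = Q*5 = 5*Q)
-b(k(-9)) = -5*(2 - 9)² = -5*(-7)² = -5*49 = -1*245 = -245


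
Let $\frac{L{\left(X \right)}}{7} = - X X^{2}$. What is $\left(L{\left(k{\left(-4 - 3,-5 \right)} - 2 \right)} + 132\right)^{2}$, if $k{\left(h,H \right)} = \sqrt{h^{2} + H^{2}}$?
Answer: $37681512 - 3968384 \sqrt{74} \approx 3.5442 \cdot 10^{6}$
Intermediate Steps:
$k{\left(h,H \right)} = \sqrt{H^{2} + h^{2}}$
$L{\left(X \right)} = - 7 X^{3}$ ($L{\left(X \right)} = 7 - X X^{2} = 7 \left(- X^{3}\right) = - 7 X^{3}$)
$\left(L{\left(k{\left(-4 - 3,-5 \right)} - 2 \right)} + 132\right)^{2} = \left(- 7 \left(\sqrt{\left(-5\right)^{2} + \left(-4 - 3\right)^{2}} - 2\right)^{3} + 132\right)^{2} = \left(- 7 \left(\sqrt{25 + \left(-4 - 3\right)^{2}} - 2\right)^{3} + 132\right)^{2} = \left(- 7 \left(\sqrt{25 + \left(-7\right)^{2}} - 2\right)^{3} + 132\right)^{2} = \left(- 7 \left(\sqrt{25 + 49} - 2\right)^{3} + 132\right)^{2} = \left(- 7 \left(\sqrt{74} - 2\right)^{3} + 132\right)^{2} = \left(- 7 \left(-2 + \sqrt{74}\right)^{3} + 132\right)^{2} = \left(132 - 7 \left(-2 + \sqrt{74}\right)^{3}\right)^{2}$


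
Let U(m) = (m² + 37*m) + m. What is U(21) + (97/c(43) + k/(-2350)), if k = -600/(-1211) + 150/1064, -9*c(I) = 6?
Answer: 9460286061/8651384 ≈ 1093.5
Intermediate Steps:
c(I) = -⅔ (c(I) = -⅑*6 = -⅔)
k = 58575/92036 (k = -600*(-1/1211) + 150*(1/1064) = 600/1211 + 75/532 = 58575/92036 ≈ 0.63644)
U(m) = m² + 38*m
U(21) + (97/c(43) + k/(-2350)) = 21*(38 + 21) + (97/(-⅔) + (58575/92036)/(-2350)) = 21*59 + (97*(-3/2) + (58575/92036)*(-1/2350)) = 1239 + (-291/2 - 2343/8651384) = 1239 - 1258778715/8651384 = 9460286061/8651384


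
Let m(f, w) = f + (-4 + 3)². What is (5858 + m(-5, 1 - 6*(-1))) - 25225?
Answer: -19371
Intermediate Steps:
m(f, w) = 1 + f (m(f, w) = f + (-1)² = f + 1 = 1 + f)
(5858 + m(-5, 1 - 6*(-1))) - 25225 = (5858 + (1 - 5)) - 25225 = (5858 - 4) - 25225 = 5854 - 25225 = -19371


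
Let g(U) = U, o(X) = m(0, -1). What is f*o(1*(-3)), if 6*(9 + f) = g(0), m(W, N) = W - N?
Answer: -9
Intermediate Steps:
o(X) = 1 (o(X) = 0 - 1*(-1) = 0 + 1 = 1)
f = -9 (f = -9 + (⅙)*0 = -9 + 0 = -9)
f*o(1*(-3)) = -9*1 = -9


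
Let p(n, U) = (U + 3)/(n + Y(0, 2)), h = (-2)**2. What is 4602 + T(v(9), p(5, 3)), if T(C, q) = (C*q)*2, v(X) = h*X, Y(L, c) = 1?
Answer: 4674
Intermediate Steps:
h = 4
p(n, U) = (3 + U)/(1 + n) (p(n, U) = (U + 3)/(n + 1) = (3 + U)/(1 + n))
v(X) = 4*X
T(C, q) = 2*C*q
4602 + T(v(9), p(5, 3)) = 4602 + 2*(4*9)*((3 + 3)/(1 + 5)) = 4602 + 2*36*(6/6) = 4602 + 2*36*((1/6)*6) = 4602 + 2*36*1 = 4602 + 72 = 4674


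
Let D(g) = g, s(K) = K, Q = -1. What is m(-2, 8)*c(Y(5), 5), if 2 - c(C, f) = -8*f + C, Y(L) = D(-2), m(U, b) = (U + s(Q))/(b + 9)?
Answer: -132/17 ≈ -7.7647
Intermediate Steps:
m(U, b) = (-1 + U)/(9 + b) (m(U, b) = (U - 1)/(b + 9) = (-1 + U)/(9 + b))
Y(L) = -2
c(C, f) = 2 - C + 8*f (c(C, f) = 2 - (-8*f + C) = 2 - (C - 8*f) = 2 + (-C + 8*f) = 2 - C + 8*f)
m(-2, 8)*c(Y(5), 5) = ((-1 - 2)/(9 + 8))*(2 - 1*(-2) + 8*5) = (-3/17)*(2 + 2 + 40) = ((1/17)*(-3))*44 = -3/17*44 = -132/17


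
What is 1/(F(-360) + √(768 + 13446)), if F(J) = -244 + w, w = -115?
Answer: -359/114667 - √14214/114667 ≈ -0.0041705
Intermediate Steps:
F(J) = -359 (F(J) = -244 - 115 = -359)
1/(F(-360) + √(768 + 13446)) = 1/(-359 + √(768 + 13446)) = 1/(-359 + √14214)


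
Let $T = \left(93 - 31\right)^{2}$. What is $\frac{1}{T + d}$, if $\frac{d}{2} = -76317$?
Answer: $- \frac{1}{148790} \approx -6.7209 \cdot 10^{-6}$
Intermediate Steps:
$d = -152634$ ($d = 2 \left(-76317\right) = -152634$)
$T = 3844$ ($T = 62^{2} = 3844$)
$\frac{1}{T + d} = \frac{1}{3844 - 152634} = \frac{1}{-148790} = - \frac{1}{148790}$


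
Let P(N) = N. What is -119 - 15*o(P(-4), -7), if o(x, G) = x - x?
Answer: -119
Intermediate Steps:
o(x, G) = 0
-119 - 15*o(P(-4), -7) = -119 - 15*0 = -119 + 0 = -119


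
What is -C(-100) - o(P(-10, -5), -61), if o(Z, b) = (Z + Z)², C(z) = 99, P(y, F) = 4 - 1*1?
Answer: -135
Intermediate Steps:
P(y, F) = 3 (P(y, F) = 4 - 1 = 3)
o(Z, b) = 4*Z² (o(Z, b) = (2*Z)² = 4*Z²)
-C(-100) - o(P(-10, -5), -61) = -1*99 - 4*3² = -99 - 4*9 = -99 - 1*36 = -99 - 36 = -135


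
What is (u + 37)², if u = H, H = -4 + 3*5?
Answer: 2304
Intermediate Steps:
H = 11 (H = -4 + 15 = 11)
u = 11
(u + 37)² = (11 + 37)² = 48² = 2304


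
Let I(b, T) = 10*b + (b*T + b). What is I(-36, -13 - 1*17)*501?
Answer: 342684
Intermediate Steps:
I(b, T) = 11*b + T*b (I(b, T) = 10*b + (T*b + b) = 10*b + (b + T*b) = 11*b + T*b)
I(-36, -13 - 1*17)*501 = -36*(11 + (-13 - 1*17))*501 = -36*(11 + (-13 - 17))*501 = -36*(11 - 30)*501 = -36*(-19)*501 = 684*501 = 342684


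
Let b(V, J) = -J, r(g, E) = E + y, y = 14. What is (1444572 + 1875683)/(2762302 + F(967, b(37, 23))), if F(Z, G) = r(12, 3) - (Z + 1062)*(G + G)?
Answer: 3320255/2855653 ≈ 1.1627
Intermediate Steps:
r(g, E) = 14 + E (r(g, E) = E + 14 = 14 + E)
F(Z, G) = 17 - 2*G*(1062 + Z) (F(Z, G) = (14 + 3) - (Z + 1062)*(G + G) = 17 - (1062 + Z)*2*G = 17 - 2*G*(1062 + Z))
(1444572 + 1875683)/(2762302 + F(967, b(37, 23))) = (1444572 + 1875683)/(2762302 + (17 - (-2124)*23 - 2*(-1*23)*967)) = 3320255/(2762302 + (17 - 2124*(-23) - 2*(-23)*967)) = 3320255/(2762302 + (17 + 48852 + 44482)) = 3320255/(2762302 + 93351) = 3320255/2855653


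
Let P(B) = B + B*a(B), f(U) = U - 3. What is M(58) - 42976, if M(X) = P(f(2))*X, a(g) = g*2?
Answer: -42918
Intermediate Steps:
a(g) = 2*g
f(U) = -3 + U
P(B) = B + 2*B² (P(B) = B + B*(2*B) = B + 2*B²)
M(X) = X (M(X) = ((-3 + 2)*(1 + 2*(-3 + 2)))*X = (-(1 + 2*(-1)))*X = (-(1 - 2))*X = (-1*(-1))*X = 1*X = X)
M(58) - 42976 = 58 - 42976 = -42918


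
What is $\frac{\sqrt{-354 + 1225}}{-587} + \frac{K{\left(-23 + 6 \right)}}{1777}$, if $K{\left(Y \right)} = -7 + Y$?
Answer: $- \frac{24}{1777} - \frac{\sqrt{871}}{587} \approx -0.063783$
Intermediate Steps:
$\frac{\sqrt{-354 + 1225}}{-587} + \frac{K{\left(-23 + 6 \right)}}{1777} = \frac{\sqrt{-354 + 1225}}{-587} + \frac{-7 + \left(-23 + 6\right)}{1777} = \sqrt{871} \left(- \frac{1}{587}\right) + \left(-7 - 17\right) \frac{1}{1777} = - \frac{\sqrt{871}}{587} - \frac{24}{1777} = - \frac{24}{1777} - \frac{\sqrt{871}}{587}$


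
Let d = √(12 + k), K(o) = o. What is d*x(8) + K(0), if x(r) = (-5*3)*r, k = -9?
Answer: -120*√3 ≈ -207.85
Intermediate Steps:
d = √3 (d = √(12 - 9) = √3 ≈ 1.7320)
x(r) = -15*r
d*x(8) + K(0) = √3*(-15*8) + 0 = √3*(-120) + 0 = -120*√3 + 0 = -120*√3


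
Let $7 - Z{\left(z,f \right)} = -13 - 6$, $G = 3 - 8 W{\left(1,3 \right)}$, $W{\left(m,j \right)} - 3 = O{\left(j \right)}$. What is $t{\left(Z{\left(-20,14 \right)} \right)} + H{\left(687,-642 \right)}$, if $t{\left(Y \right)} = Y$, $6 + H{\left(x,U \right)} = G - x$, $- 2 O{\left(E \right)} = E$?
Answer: $-676$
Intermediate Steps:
$O{\left(E \right)} = - \frac{E}{2}$
$W{\left(m,j \right)} = 3 - \frac{j}{2}$
$G = -9$ ($G = 3 - 8 \left(3 - \frac{3}{2}\right) = 3 - 12 = -9$)
$Z{\left(z,f \right)} = 26$ ($Z{\left(z,f \right)} = 7 - \left(-13 - 6\right) = 7 - -19 = 7 + 19 = 26$)
$H{\left(x,U \right)} = -15 - x$ ($H{\left(x,U \right)} = -6 - \left(9 + x\right) = -15 - x$)
$t{\left(Z{\left(-20,14 \right)} \right)} + H{\left(687,-642 \right)} = 26 - 702 = -676$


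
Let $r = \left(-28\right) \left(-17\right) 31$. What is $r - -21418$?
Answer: $36174$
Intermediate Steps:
$r = 14756$ ($r = 476 \cdot 31 = 14756$)
$r - -21418 = 14756 - -21418 = 14756 + 21418 = 36174$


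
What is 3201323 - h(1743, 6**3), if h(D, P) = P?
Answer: 3201107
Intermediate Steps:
3201323 - h(1743, 6**3) = 3201323 - 1*6**3 = 3201323 - 1*216 = 3201323 - 216 = 3201107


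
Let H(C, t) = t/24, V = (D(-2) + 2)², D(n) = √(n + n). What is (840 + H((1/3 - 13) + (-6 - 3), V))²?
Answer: 6350399/9 + 560*I ≈ 7.056e+5 + 560.0*I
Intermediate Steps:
D(n) = √2*√n (D(n) = √(2*n) = √2*√n)
V = (2 + 2*I)² (V = (√2*√(-2) + 2)² = (√2*(I*√2) + 2)² = (2*I + 2)² = (2 + 2*I)² ≈ 8.0*I)
H(C, t) = t/24 (H(C, t) = t*(1/24) = t/24)
(840 + H((1/3 - 13) + (-6 - 3), V))² = (840 + (8*I)/24)² = (840 + I/3)²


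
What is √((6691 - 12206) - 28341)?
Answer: 184*I ≈ 184.0*I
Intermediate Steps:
√((6691 - 12206) - 28341) = √(-5515 - 28341) = √(-33856) = 184*I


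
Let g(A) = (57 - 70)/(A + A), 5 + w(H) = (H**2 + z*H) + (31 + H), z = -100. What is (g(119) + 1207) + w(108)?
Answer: 524777/238 ≈ 2204.9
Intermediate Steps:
w(H) = 26 + H**2 - 99*H (w(H) = -5 + ((H**2 - 100*H) + (31 + H)) = -5 + (31 + H**2 - 99*H) = 26 + H**2 - 99*H)
g(A) = -13/(2*A) (g(A) = -13*1/(2*A) = -13/(2*A))
(g(119) + 1207) + w(108) = (-13/2/119 + 1207) + (26 + 108**2 - 99*108) = (-13/2*1/119 + 1207) + (26 + 11664 - 10692) = (-13/238 + 1207) + 998 = 287253/238 + 998 = 524777/238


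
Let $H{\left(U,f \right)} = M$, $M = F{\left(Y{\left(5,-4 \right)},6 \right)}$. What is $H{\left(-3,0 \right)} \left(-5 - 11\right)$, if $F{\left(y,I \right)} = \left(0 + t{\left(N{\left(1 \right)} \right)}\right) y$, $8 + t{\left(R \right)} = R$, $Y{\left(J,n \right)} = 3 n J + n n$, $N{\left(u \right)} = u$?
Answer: $-4928$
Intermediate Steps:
$Y{\left(J,n \right)} = n^{2} + 3 J n$ ($Y{\left(J,n \right)} = 3 J n + n^{2} = n^{2} + 3 J n$)
$t{\left(R \right)} = -8 + R$
$F{\left(y,I \right)} = - 7 y$ ($F{\left(y,I \right)} = \left(0 + \left(-8 + 1\right)\right) y = \left(0 - 7\right) y = - 7 y$)
$M = 308$ ($M = - 7 \left(- 4 \left(-4 + 3 \cdot 5\right)\right) = - 7 \left(- 4 \left(-4 + 15\right)\right) = - 7 \left(\left(-4\right) 11\right) = \left(-7\right) \left(-44\right) = 308$)
$H{\left(U,f \right)} = 308$
$H{\left(-3,0 \right)} \left(-5 - 11\right) = 308 \left(-5 - 11\right) = 308 \left(-16\right) = -4928$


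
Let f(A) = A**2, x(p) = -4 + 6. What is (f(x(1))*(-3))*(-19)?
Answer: 228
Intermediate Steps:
x(p) = 2
(f(x(1))*(-3))*(-19) = (2**2*(-3))*(-19) = (4*(-3))*(-19) = -12*(-19) = 228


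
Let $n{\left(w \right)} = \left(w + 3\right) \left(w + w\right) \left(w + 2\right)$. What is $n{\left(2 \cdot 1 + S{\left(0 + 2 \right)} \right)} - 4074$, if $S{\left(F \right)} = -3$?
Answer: $-4078$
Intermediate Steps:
$n{\left(w \right)} = 2 w \left(2 + w\right) \left(3 + w\right)$ ($n{\left(w \right)} = \left(3 + w\right) 2 w \left(2 + w\right) = 2 w \left(2 + w\right) \left(3 + w\right)$)
$n{\left(2 \cdot 1 + S{\left(0 + 2 \right)} \right)} - 4074 = 2 \left(2 \cdot 1 - 3\right) \left(6 + \left(2 \cdot 1 - 3\right)^{2} + 5 \left(2 \cdot 1 - 3\right)\right) - 4074 = 2 \left(2 - 3\right) \left(6 + \left(2 - 3\right)^{2} + 5 \left(2 - 3\right)\right) - 4074 = 2 \left(-1\right) \left(6 + \left(-1\right)^{2} + 5 \left(-1\right)\right) - 4074 = 2 \left(-1\right) \left(6 + 1 - 5\right) - 4074 = 2 \left(-1\right) 2 - 4074 = -4 - 4074 = -4078$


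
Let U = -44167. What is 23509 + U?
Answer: -20658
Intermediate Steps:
23509 + U = 23509 - 44167 = -20658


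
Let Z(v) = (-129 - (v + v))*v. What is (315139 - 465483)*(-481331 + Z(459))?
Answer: 144616494976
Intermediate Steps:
Z(v) = v*(-129 - 2*v) (Z(v) = (-129 - 2*v)*v = v*(-129 - 2*v))
(315139 - 465483)*(-481331 + Z(459)) = (315139 - 465483)*(-481331 - 1*459*(129 + 2*459)) = -150344*(-481331 - 1*459*(129 + 918)) = -150344*(-481331 - 1*459*1047) = -150344*(-481331 - 480573) = -150344*(-961904) = 144616494976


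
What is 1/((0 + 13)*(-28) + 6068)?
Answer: 1/5704 ≈ 0.00017532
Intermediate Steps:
1/((0 + 13)*(-28) + 6068) = 1/(13*(-28) + 6068) = 1/(-364 + 6068) = 1/5704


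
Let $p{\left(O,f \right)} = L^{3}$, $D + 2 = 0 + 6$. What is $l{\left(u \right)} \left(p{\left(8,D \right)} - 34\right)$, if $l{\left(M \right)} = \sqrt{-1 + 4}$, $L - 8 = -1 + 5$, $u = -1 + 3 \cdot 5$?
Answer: $1694 \sqrt{3} \approx 2934.1$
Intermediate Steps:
$D = 4$ ($D = -2 + \left(0 + 6\right) = -2 + 6 = 4$)
$u = 14$ ($u = -1 + 15 = 14$)
$L = 12$ ($L = 8 + \left(-1 + 5\right) = 8 + 4 = 12$)
$l{\left(M \right)} = \sqrt{3}$
$p{\left(O,f \right)} = 1728$ ($p{\left(O,f \right)} = 12^{3} = 1728$)
$l{\left(u \right)} \left(p{\left(8,D \right)} - 34\right) = \sqrt{3} \left(1728 - 34\right) = \sqrt{3} \cdot 1694 = 1694 \sqrt{3}$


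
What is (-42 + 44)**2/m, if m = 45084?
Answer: 1/11271 ≈ 8.8723e-5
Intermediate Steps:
(-42 + 44)**2/m = (-42 + 44)**2/45084 = 2**2*(1/45084) = 4*(1/45084) = 1/11271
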